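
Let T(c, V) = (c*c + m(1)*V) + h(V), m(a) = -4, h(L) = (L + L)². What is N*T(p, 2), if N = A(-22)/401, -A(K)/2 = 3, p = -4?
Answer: -144/401 ≈ -0.35910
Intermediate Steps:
A(K) = -6 (A(K) = -2*3 = -6)
h(L) = 4*L² (h(L) = (2*L)² = 4*L²)
T(c, V) = c² - 4*V + 4*V² (T(c, V) = (c*c - 4*V) + 4*V² = (c² - 4*V) + 4*V² = c² - 4*V + 4*V²)
N = -6/401 ≈ -0.014963
N*T(p, 2) = -6*((-4)² - 4*2 + 4*2²)/401 = -6*(16 - 8 + 4*4)/401 = -6*(16 - 8 + 16)/401 = -6/401*24 = -144/401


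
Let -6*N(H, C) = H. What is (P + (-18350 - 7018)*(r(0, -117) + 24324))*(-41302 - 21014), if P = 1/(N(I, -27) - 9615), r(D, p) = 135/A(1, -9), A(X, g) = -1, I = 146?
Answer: 552894118268565762/14459 ≈ 3.8239e+13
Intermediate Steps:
N(H, C) = -H/6
r(D, p) = -135 (r(D, p) = 135/(-1) = 135*(-1) = -135)
P = -3/28918 (P = 1/(-⅙*146 - 9615) = 1/(-73/3 - 9615) = 1/(-28918/3) = -3/28918 ≈ -0.00010374)
(P + (-18350 - 7018)*(r(0, -117) + 24324))*(-41302 - 21014) = (-3/28918 + (-18350 - 7018)*(-135 + 24324))*(-41302 - 21014) = (-3/28918 - 25368*24189)*(-62316) = (-3/28918 - 613626552)*(-62316) = -17744852630739/28918*(-62316) = 552894118268565762/14459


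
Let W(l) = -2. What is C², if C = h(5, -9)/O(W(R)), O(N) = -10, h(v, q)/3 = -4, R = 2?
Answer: 36/25 ≈ 1.4400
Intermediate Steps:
h(v, q) = -12 (h(v, q) = 3*(-4) = -12)
C = 6/5 (C = -12/(-10) = -12*(-⅒) = 6/5 ≈ 1.2000)
C² = (6/5)² = 36/25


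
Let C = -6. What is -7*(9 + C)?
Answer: -21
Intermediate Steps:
-7*(9 + C) = -7*(9 - 6) = -7*3 = -21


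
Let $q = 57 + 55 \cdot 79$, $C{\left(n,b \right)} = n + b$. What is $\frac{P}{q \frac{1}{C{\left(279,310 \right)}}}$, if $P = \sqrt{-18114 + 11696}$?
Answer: $\frac{19 i \sqrt{6418}}{142} \approx 10.719 i$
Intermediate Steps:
$C{\left(n,b \right)} = b + n$
$q = 4402$ ($q = 57 + 4345 = 4402$)
$P = i \sqrt{6418}$ ($P = \sqrt{-6418} = i \sqrt{6418} \approx 80.112 i$)
$\frac{P}{q \frac{1}{C{\left(279,310 \right)}}} = \frac{i \sqrt{6418}}{4402 \frac{1}{310 + 279}} = \frac{i \sqrt{6418}}{4402 \cdot \frac{1}{589}} = \frac{i \sqrt{6418}}{\frac{142}{19}} = i \sqrt{6418} \cdot \frac{19}{142} = \frac{19 i \sqrt{6418}}{142}$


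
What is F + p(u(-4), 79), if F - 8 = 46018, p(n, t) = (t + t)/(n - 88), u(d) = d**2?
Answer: 1656857/36 ≈ 46024.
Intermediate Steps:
p(n, t) = 2*t/(-88 + n) (p(n, t) = (2*t)/(-88 + n) = 2*t/(-88 + n))
F = 46026 (F = 8 + 46018 = 46026)
F + p(u(-4), 79) = 46026 + 2*79/(-88 + (-4)**2) = 46026 + 2*79/(-88 + 16) = 46026 + 2*79/(-72) = 46026 + 2*79*(-1/72) = 46026 - 79/36 = 1656857/36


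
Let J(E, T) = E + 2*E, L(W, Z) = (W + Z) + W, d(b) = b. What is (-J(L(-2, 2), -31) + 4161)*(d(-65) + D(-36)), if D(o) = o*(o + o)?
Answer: 10530009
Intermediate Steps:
L(W, Z) = Z + 2*W
J(E, T) = 3*E
D(o) = 2*o² (D(o) = o*(2*o) = 2*o²)
(-J(L(-2, 2), -31) + 4161)*(d(-65) + D(-36)) = (-3*(2 + 2*(-2)) + 4161)*(-65 + 2*(-36)²) = (-3*(2 - 4) + 4161)*(-65 + 2*1296) = (-3*(-2) + 4161)*(-65 + 2592) = (-1*(-6) + 4161)*2527 = (6 + 4161)*2527 = 4167*2527 = 10530009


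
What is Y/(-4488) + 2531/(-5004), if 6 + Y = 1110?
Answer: -703481/935748 ≈ -0.75178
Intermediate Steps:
Y = 1104 (Y = -6 + 1110 = 1104)
Y/(-4488) + 2531/(-5004) = 1104/(-4488) + 2531/(-5004) = 1104*(-1/4488) + 2531*(-1/5004) = -46/187 - 2531/5004 = -703481/935748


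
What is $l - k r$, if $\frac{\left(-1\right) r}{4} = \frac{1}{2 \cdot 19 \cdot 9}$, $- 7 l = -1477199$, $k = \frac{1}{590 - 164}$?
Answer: $\frac{53804019184}{254961} \approx 2.1103 \cdot 10^{5}$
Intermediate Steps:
$k = \frac{1}{426} \approx 0.0023474$
$l = \frac{1477199}{7}$ ($l = \left(- \frac{1}{7}\right) \left(-1477199\right) = \frac{1477199}{7} \approx 2.1103 \cdot 10^{5}$)
$r = - \frac{2}{171}$ ($r = - \frac{4}{2 \cdot 19 \cdot 9} = - \frac{4}{38 \cdot 9} = - \frac{4}{342} = \left(-4\right) \frac{1}{342} = - \frac{2}{171} \approx -0.011696$)
$l - k r = \frac{1477199}{7} - \frac{1}{426} \left(- \frac{2}{171}\right) = \frac{1477199}{7} - - \frac{1}{36423} = \frac{1477199}{7} + \frac{1}{36423} = \frac{53804019184}{254961}$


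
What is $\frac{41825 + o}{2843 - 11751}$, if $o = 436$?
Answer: $- \frac{42261}{8908} \approx -4.7442$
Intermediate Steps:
$\frac{41825 + o}{2843 - 11751} = \frac{41825 + 436}{2843 - 11751} = \frac{42261}{-8908} = 42261 \left(- \frac{1}{8908}\right) = - \frac{42261}{8908}$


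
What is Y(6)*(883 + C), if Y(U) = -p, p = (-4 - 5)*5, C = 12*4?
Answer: 41895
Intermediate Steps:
C = 48
p = -45 (p = -9*5 = -45)
Y(U) = 45 (Y(U) = -1*(-45) = 45)
Y(6)*(883 + C) = 45*(883 + 48) = 45*931 = 41895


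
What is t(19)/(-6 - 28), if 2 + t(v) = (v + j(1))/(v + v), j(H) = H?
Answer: 14/323 ≈ 0.043344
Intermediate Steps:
t(v) = -2 + (1 + v)/(2*v) (t(v) = -2 + (v + 1)/(v + v) = -2 + (1 + v)/((2*v)) = -2 + (1 + v)*(1/(2*v)) = -2 + (1 + v)/(2*v))
t(19)/(-6 - 28) = ((½)*(1 - 3*19)/19)/(-6 - 28) = ((½)*(1/19)*(1 - 57))/(-34) = -(-56)/(68*19) = -1/34*(-28/19) = 14/323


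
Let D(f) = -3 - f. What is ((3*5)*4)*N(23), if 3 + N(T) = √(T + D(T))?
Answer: -180 + 60*I*√3 ≈ -180.0 + 103.92*I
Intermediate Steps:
N(T) = -3 + I*√3 (N(T) = -3 + √(T + (-3 - T)) = -3 + √(-3) = -3 + I*√3)
((3*5)*4)*N(23) = ((3*5)*4)*(-3 + I*√3) = (15*4)*(-3 + I*√3) = 60*(-3 + I*√3) = -180 + 60*I*√3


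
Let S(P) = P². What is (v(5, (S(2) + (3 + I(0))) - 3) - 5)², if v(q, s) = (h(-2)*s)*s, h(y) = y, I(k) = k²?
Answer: 1369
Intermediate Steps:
v(q, s) = -2*s² (v(q, s) = (-2*s)*s = -2*s²)
(v(5, (S(2) + (3 + I(0))) - 3) - 5)² = (-2*((2² + (3 + 0²)) - 3)² - 5)² = (-2*((4 + (3 + 0)) - 3)² - 5)² = (-2*((4 + 3) - 3)² - 5)² = (-2*(7 - 3)² - 5)² = (-2*4² - 5)² = (-2*16 - 5)² = (-32 - 5)² = (-37)² = 1369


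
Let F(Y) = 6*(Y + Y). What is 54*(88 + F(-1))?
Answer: 4104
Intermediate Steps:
F(Y) = 12*Y (F(Y) = 6*(2*Y) = 12*Y)
54*(88 + F(-1)) = 54*(88 + 12*(-1)) = 54*(88 - 12) = 54*76 = 4104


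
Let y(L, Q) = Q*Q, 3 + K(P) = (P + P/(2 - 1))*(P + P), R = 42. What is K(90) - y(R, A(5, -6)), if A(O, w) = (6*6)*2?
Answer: 27213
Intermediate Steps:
A(O, w) = 72 (A(O, w) = 36*2 = 72)
K(P) = -3 + 4*P² (K(P) = -3 + (P + P/(2 - 1))*(P + P) = -3 + (P + P/1)*(2*P) = -3 + (P + 1*P)*(2*P) = -3 + (P + P)*(2*P) = -3 + (2*P)*(2*P) = -3 + 4*P²)
y(L, Q) = Q²
K(90) - y(R, A(5, -6)) = (-3 + 4*90²) - 1*72² = (-3 + 4*8100) - 1*5184 = (-3 + 32400) - 5184 = 32397 - 5184 = 27213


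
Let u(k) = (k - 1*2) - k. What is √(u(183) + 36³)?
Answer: √46654 ≈ 216.00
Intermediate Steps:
u(k) = -2 (u(k) = (k - 2) - k = (-2 + k) - k = -2)
√(u(183) + 36³) = √(-2 + 36³) = √(-2 + 46656) = √46654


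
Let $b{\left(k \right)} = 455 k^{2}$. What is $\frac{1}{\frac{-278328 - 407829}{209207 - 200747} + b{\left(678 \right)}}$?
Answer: $\frac{2820}{589820311681} \approx 4.7811 \cdot 10^{-9}$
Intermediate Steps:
$\frac{1}{\frac{-278328 - 407829}{209207 - 200747} + b{\left(678 \right)}} = \frac{1}{\frac{-278328 - 407829}{209207 - 200747} + 455 \cdot 678^{2}} = \frac{1}{- \frac{686157}{8460} + 455 \cdot 459684} = \frac{1}{\left(-686157\right) \frac{1}{8460} + 209156220} = \frac{1}{- \frac{228719}{2820} + 209156220} = \frac{1}{\frac{589820311681}{2820}} = \frac{2820}{589820311681}$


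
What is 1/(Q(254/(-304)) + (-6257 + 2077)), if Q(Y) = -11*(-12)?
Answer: -1/4048 ≈ -0.00024704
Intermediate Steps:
Q(Y) = 132
1/(Q(254/(-304)) + (-6257 + 2077)) = 1/(132 + (-6257 + 2077)) = 1/(132 - 4180) = 1/(-4048) = -1/4048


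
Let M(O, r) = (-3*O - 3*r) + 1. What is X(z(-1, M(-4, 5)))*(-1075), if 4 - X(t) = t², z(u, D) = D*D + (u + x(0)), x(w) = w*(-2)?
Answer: 5375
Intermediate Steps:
x(w) = -2*w
M(O, r) = 1 - 3*O - 3*r
z(u, D) = u + D² (z(u, D) = D*D + (u - 2*0) = D² + (u + 0) = D² + u = u + D²)
X(t) = 4 - t²
X(z(-1, M(-4, 5)))*(-1075) = (4 - (-1 + (1 - 3*(-4) - 3*5)²)²)*(-1075) = (4 - (-1 + (1 + 12 - 15)²)²)*(-1075) = (4 - (-1 + (-2)²)²)*(-1075) = (4 - (-1 + 4)²)*(-1075) = (4 - 1*3²)*(-1075) = (4 - 1*9)*(-1075) = (4 - 9)*(-1075) = -5*(-1075) = 5375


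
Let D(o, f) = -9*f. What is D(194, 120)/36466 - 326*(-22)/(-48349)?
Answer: -156875536/881547317 ≈ -0.17795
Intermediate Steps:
D(194, 120)/36466 - 326*(-22)/(-48349) = -9*120/36466 - 326*(-22)/(-48349) = -1080*1/36466 + 7172*(-1/48349) = -540/18233 - 7172/48349 = -156875536/881547317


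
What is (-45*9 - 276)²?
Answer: 463761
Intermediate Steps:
(-45*9 - 276)² = (-405 - 276)² = (-681)² = 463761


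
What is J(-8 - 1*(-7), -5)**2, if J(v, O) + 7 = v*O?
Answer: 4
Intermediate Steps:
J(v, O) = -7 + O*v (J(v, O) = -7 + v*O = -7 + O*v)
J(-8 - 1*(-7), -5)**2 = (-7 - 5*(-8 - 1*(-7)))**2 = (-7 - 5*(-8 + 7))**2 = (-7 - 5*(-1))**2 = (-7 + 5)**2 = (-2)**2 = 4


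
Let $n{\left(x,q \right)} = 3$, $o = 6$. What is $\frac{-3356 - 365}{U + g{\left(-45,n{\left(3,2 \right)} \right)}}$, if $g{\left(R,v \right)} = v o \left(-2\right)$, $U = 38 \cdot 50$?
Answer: $- \frac{3721}{1864} \approx -1.9962$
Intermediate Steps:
$U = 1900$
$g{\left(R,v \right)} = - 12 v$ ($g{\left(R,v \right)} = v 6 \left(-2\right) = 6 v \left(-2\right) = - 12 v$)
$\frac{-3356 - 365}{U + g{\left(-45,n{\left(3,2 \right)} \right)}} = \frac{-3356 - 365}{1900 - 36} = - \frac{3721}{1864}$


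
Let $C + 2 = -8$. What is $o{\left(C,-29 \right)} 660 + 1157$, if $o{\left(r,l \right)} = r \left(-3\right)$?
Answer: $20957$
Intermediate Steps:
$C = -10$ ($C = -2 - 8 = -10$)
$o{\left(r,l \right)} = - 3 r$
$o{\left(C,-29 \right)} 660 + 1157 = \left(-3\right) \left(-10\right) 660 + 1157 = 30 \cdot 660 + 1157 = 19800 + 1157 = 20957$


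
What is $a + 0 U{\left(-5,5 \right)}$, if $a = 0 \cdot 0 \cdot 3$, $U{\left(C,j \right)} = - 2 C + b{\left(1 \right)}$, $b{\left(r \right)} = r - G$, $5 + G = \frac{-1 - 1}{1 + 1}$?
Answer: $0$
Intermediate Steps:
$G = -6$ ($G = -5 + \frac{-1 - 1}{1 + 1} = -5 - \frac{2}{2} = -5 - 1 = -6$)
$b{\left(r \right)} = 6 + r$ ($b{\left(r \right)} = r - -6 = r + 6 = 6 + r$)
$U{\left(C,j \right)} = 7 - 2 C$ ($U{\left(C,j \right)} = - 2 C + \left(6 + 1\right) = - 2 C + 7 = 7 - 2 C$)
$a = 0$ ($a = 0 \cdot 3 = 0$)
$a + 0 U{\left(-5,5 \right)} = 0 + 0 \left(7 - -10\right) = 0 + 0 \left(7 + 10\right) = 0 + 0 \cdot 17 = 0 + 0 = 0$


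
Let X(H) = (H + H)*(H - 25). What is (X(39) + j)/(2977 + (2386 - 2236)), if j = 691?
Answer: 1783/3127 ≈ 0.57020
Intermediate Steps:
X(H) = 2*H*(-25 + H) (X(H) = (2*H)*(-25 + H) = 2*H*(-25 + H))
(X(39) + j)/(2977 + (2386 - 2236)) = (2*39*(-25 + 39) + 691)/(2977 + (2386 - 2236)) = (2*39*14 + 691)/(2977 + 150) = (1092 + 691)/3127 = 1783*(1/3127) = 1783/3127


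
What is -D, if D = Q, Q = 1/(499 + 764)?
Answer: -1/1263 ≈ -0.00079177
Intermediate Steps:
Q = 1/1263 ≈ 0.00079177
D = 1/1263 ≈ 0.00079177
-D = -1*1/1263 = -1/1263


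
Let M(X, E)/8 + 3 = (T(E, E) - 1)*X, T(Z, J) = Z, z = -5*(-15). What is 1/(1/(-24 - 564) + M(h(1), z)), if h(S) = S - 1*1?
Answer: -588/14113 ≈ -0.041664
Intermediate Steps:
h(S) = -1 + S (h(S) = S - 1 = -1 + S)
z = 75
M(X, E) = -24 + 8*X*(-1 + E) (M(X, E) = -24 + 8*((E - 1)*X) = -24 + 8*((-1 + E)*X) = -24 + 8*(X*(-1 + E)) = -24 + 8*X*(-1 + E))
1/(1/(-24 - 564) + M(h(1), z)) = 1/(1/(-24 - 564) + (-24 - 8*(-1 + 1) + 8*75*(-1 + 1))) = 1/(1/(-588) + (-24 - 8*0 + 8*75*0)) = 1/(-1/588 + (-24 + 0 + 0)) = 1/(-1/588 - 24) = 1/(-14113/588) = -588/14113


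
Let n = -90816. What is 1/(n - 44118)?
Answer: -1/134934 ≈ -7.4110e-6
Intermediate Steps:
1/(n - 44118) = 1/(-90816 - 44118) = 1/(-134934) = -1/134934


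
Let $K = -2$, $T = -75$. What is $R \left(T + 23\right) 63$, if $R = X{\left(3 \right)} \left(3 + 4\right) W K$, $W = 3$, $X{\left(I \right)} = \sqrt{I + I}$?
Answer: $137592 \sqrt{6} \approx 3.3703 \cdot 10^{5}$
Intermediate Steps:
$X{\left(I \right)} = \sqrt{2} \sqrt{I}$ ($X{\left(I \right)} = \sqrt{2 I} = \sqrt{2} \sqrt{I}$)
$R = - 42 \sqrt{6}$ ($R = \sqrt{2} \sqrt{3} \left(3 + 4\right) 3 \left(-2\right) = \sqrt{6} \cdot 7 \cdot 3 \left(-2\right) = 7 \sqrt{6} \cdot 3 \left(-2\right) = 21 \sqrt{6} \left(-2\right) = - 42 \sqrt{6} \approx -102.88$)
$R \left(T + 23\right) 63 = - 42 \sqrt{6} \left(-75 + 23\right) 63 = - 42 \sqrt{6} \left(\left(-52\right) 63\right) = - 42 \sqrt{6} \left(-3276\right) = 137592 \sqrt{6}$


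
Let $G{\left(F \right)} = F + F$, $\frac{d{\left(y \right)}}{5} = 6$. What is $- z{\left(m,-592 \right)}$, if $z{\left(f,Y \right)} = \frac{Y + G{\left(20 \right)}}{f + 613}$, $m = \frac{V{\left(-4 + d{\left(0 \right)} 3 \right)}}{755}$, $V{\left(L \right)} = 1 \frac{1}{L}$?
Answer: $\frac{35841360}{39802091} \approx 0.90049$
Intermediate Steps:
$d{\left(y \right)} = 30$ ($d{\left(y \right)} = 5 \cdot 6 = 30$)
$G{\left(F \right)} = 2 F$
$V{\left(L \right)} = \frac{1}{L}$
$m = \frac{1}{64930}$ ($m = \frac{1}{\left(-4 + 30 \cdot 3\right) 755} = \frac{1}{-4 + 90} \cdot \frac{1}{755} = \frac{1}{86} \cdot \frac{1}{755} = \frac{1}{64930} \approx 1.5401 \cdot 10^{-5}$)
$z{\left(f,Y \right)} = \frac{40 + Y}{613 + f}$ ($z{\left(f,Y \right)} = \frac{Y + 2 \cdot 20}{f + 613} = \frac{Y + 40}{613 + f} = \frac{40 + Y}{613 + f}$)
$- z{\left(m,-592 \right)} = - \frac{40 - 592}{613 + \frac{1}{64930}} = - \frac{-552}{\frac{39802091}{64930}} = - \frac{64930 \left(-552\right)}{39802091} = \left(-1\right) \left(- \frac{35841360}{39802091}\right) = \frac{35841360}{39802091}$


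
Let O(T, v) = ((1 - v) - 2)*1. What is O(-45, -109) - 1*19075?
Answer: -18967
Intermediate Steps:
O(T, v) = -1 - v (O(T, v) = (-1 - v)*1 = -1 - v)
O(-45, -109) - 1*19075 = (-1 - 1*(-109)) - 1*19075 = (-1 + 109) - 19075 = 108 - 19075 = -18967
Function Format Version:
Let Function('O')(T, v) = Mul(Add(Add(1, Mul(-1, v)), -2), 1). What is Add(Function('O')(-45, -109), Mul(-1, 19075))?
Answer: -18967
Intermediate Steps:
Function('O')(T, v) = Add(-1, Mul(-1, v)) (Function('O')(T, v) = Mul(Add(-1, Mul(-1, v)), 1) = Add(-1, Mul(-1, v)))
Add(Function('O')(-45, -109), Mul(-1, 19075)) = Add(Add(-1, Mul(-1, -109)), Mul(-1, 19075)) = Add(Add(-1, 109), -19075) = Add(108, -19075) = -18967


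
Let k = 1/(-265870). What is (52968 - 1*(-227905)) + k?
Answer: 74675704509/265870 ≈ 2.8087e+5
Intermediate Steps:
k = -1/265870 ≈ -3.7612e-6
(52968 - 1*(-227905)) + k = (52968 - 1*(-227905)) - 1/265870 = (52968 + 227905) - 1/265870 = 280873 - 1/265870 = 74675704509/265870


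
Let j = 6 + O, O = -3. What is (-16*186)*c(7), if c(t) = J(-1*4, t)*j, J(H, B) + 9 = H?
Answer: 116064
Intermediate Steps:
J(H, B) = -9 + H
j = 3 (j = 6 - 3 = 3)
c(t) = -39 (c(t) = (-9 - 1*4)*3 = (-9 - 4)*3 = -13*3 = -39)
(-16*186)*c(7) = -16*186*(-39) = -2976*(-39) = 116064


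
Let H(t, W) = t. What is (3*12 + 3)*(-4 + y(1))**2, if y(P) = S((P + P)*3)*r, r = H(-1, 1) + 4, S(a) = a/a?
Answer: 39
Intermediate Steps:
S(a) = 1
r = 3 (r = -1 + 4 = 3)
y(P) = 3 (y(P) = 1*3 = 3)
(3*12 + 3)*(-4 + y(1))**2 = (3*12 + 3)*(-4 + 3)**2 = (36 + 3)*(-1)**2 = 39*1 = 39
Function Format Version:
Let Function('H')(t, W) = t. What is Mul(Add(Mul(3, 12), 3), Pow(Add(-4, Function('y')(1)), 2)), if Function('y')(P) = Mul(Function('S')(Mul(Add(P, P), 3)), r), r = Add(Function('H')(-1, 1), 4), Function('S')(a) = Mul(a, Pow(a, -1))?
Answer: 39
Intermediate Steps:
Function('S')(a) = 1
r = 3 (r = Add(-1, 4) = 3)
Function('y')(P) = 3 (Function('y')(P) = Mul(1, 3) = 3)
Mul(Add(Mul(3, 12), 3), Pow(Add(-4, Function('y')(1)), 2)) = Mul(Add(Mul(3, 12), 3), Pow(Add(-4, 3), 2)) = Mul(Add(36, 3), Pow(-1, 2)) = Mul(39, 1) = 39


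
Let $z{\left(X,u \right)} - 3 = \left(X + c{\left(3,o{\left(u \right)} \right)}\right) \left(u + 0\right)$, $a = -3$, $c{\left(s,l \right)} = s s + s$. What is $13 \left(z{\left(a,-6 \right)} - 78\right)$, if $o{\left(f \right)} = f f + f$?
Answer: $-1677$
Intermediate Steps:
$o{\left(f \right)} = f + f^{2}$ ($o{\left(f \right)} = f^{2} + f = f + f^{2}$)
$c{\left(s,l \right)} = s + s^{2}$ ($c{\left(s,l \right)} = s^{2} + s = s + s^{2}$)
$z{\left(X,u \right)} = 3 + u \left(12 + X\right)$ ($z{\left(X,u \right)} = 3 + \left(X + 3 \left(1 + 3\right)\right) \left(u + 0\right) = 3 + \left(X + 3 \cdot 4\right) u = 3 + \left(X + 12\right) u = 3 + \left(12 + X\right) u = 3 + u \left(12 + X\right)$)
$13 \left(z{\left(a,-6 \right)} - 78\right) = 13 \left(\left(3 + 12 \left(-6\right) - -18\right) - 78\right) = 13 \left(\left(3 - 72 + 18\right) - 78\right) = 13 \left(-51 - 78\right) = 13 \left(-129\right) = -1677$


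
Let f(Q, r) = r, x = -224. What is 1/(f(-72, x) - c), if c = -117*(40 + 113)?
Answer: 1/17677 ≈ 5.6571e-5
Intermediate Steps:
c = -17901 (c = -117*153 = -17901)
1/(f(-72, x) - c) = 1/(-224 - 1*(-17901)) = 1/(-224 + 17901) = 1/17677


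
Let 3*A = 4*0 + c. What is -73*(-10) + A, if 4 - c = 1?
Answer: 731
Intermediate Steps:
c = 3 (c = 4 - 1*1 = 4 - 1 = 3)
A = 1 (A = (4*0 + 3)/3 = (0 + 3)/3 = (⅓)*3 = 1)
-73*(-10) + A = -73*(-10) + 1 = 730 + 1 = 731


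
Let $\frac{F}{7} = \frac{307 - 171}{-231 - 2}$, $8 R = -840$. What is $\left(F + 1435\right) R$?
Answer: $- \frac{35007315}{233} \approx -1.5025 \cdot 10^{5}$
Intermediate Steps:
$R = -105$ ($R = \frac{1}{8} \left(-840\right) = -105$)
$F = - \frac{952}{233}$ ($F = 7 \frac{307 - 171}{-231 - 2} = 7 \frac{136}{-233} = 7 \cdot 136 \left(- \frac{1}{233}\right) = 7 \left(- \frac{136}{233}\right) = - \frac{952}{233} \approx -4.0858$)
$\left(F + 1435\right) R = \left(- \frac{952}{233} + 1435\right) \left(-105\right) = \frac{333403}{233} \left(-105\right) = - \frac{35007315}{233}$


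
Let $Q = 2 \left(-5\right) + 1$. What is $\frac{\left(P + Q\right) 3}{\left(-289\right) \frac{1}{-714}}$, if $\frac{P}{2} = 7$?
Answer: $\frac{630}{17} \approx 37.059$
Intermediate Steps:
$P = 14$ ($P = 2 \cdot 7 = 14$)
$Q = -9$ ($Q = -10 + 1 = -9$)
$\frac{\left(P + Q\right) 3}{\left(-289\right) \frac{1}{-714}} = \frac{\left(14 - 9\right) 3}{\left(-289\right) \frac{1}{-714}} = \frac{5 \cdot 3}{\left(-289\right) \left(- \frac{1}{714}\right)} = \frac{15}{\frac{17}{42}} = 15 \cdot \frac{42}{17} = \frac{630}{17}$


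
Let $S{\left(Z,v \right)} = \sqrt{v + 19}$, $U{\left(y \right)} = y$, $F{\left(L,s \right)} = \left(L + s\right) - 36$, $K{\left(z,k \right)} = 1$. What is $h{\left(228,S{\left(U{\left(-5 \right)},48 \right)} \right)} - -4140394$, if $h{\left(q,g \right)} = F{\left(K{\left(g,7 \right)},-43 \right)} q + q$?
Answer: $4122838$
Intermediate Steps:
$F{\left(L,s \right)} = -36 + L + s$
$S{\left(Z,v \right)} = \sqrt{19 + v}$
$h{\left(q,g \right)} = - 77 q$ ($h{\left(q,g \right)} = \left(-36 + 1 - 43\right) q + q = - 78 q + q = - 77 q$)
$h{\left(228,S{\left(U{\left(-5 \right)},48 \right)} \right)} - -4140394 = \left(-77\right) 228 - -4140394 = -17556 + 4140394 = 4122838$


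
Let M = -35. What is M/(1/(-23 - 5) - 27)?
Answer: 980/757 ≈ 1.2946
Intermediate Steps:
M/(1/(-23 - 5) - 27) = -35/(1/(-23 - 5) - 27) = -35/(1/(-28) - 27) = -35/(-1/28 - 27) = -35/(-757/28) = -28/757*(-35) = 980/757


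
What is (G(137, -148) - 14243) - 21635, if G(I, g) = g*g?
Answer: -13974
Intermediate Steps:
G(I, g) = g²
(G(137, -148) - 14243) - 21635 = ((-148)² - 14243) - 21635 = (21904 - 14243) - 21635 = 7661 - 21635 = -13974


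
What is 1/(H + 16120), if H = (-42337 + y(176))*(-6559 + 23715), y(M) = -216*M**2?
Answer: -1/115513956748 ≈ -8.6570e-12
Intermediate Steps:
H = -115513972868 (H = (-42337 - 216*176**2)*(-6559 + 23715) = (-42337 - 216*30976)*17156 = (-42337 - 6690816)*17156 = -6733153*17156 = -115513972868)
1/(H + 16120) = 1/(-115513972868 + 16120) = 1/(-115513956748) = -1/115513956748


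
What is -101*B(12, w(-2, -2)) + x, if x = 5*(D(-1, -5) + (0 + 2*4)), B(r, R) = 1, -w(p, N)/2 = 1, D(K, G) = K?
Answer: -66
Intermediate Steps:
w(p, N) = -2 (w(p, N) = -2*1 = -2)
x = 35 (x = 5*(-1 + (0 + 2*4)) = 5*(-1 + (0 + 8)) = 5*(-1 + 8) = 5*7 = 35)
-101*B(12, w(-2, -2)) + x = -101*1 + 35 = -101 + 35 = -66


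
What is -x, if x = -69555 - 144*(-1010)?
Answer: -75885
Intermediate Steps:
x = 75885 (x = -69555 + 145440 = 75885)
-x = -1*75885 = -75885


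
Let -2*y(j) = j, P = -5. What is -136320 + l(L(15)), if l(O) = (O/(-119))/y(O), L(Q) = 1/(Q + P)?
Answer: -16222078/119 ≈ -1.3632e+5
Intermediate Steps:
y(j) = -j/2
L(Q) = 1/(-5 + Q) (L(Q) = 1/(Q - 5) = 1/(-5 + Q))
l(O) = 2/119 (l(O) = (O/(-119))/((-O/2)) = (O*(-1/119))*(-2/O) = (-O/119)*(-2/O) = 2/119)
-136320 + l(L(15)) = -136320 + 2/119 = -16222078/119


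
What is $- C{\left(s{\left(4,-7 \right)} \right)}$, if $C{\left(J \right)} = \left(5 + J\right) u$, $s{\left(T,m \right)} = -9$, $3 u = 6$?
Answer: $8$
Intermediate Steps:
$u = 2$ ($u = \frac{1}{3} \cdot 6 = 2$)
$C{\left(J \right)} = 10 + 2 J$ ($C{\left(J \right)} = \left(5 + J\right) 2 = 10 + 2 J$)
$- C{\left(s{\left(4,-7 \right)} \right)} = - (10 + 2 \left(-9\right)) = - (10 - 18) = \left(-1\right) \left(-8\right) = 8$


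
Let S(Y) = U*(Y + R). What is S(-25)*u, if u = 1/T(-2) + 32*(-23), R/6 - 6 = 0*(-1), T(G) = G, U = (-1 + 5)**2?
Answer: -129624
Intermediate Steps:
U = 16 (U = 4**2 = 16)
R = 36 (R = 36 + 6*(0*(-1)) = 36 + 6*0 = 36 + 0 = 36)
S(Y) = 576 + 16*Y (S(Y) = 16*(Y + 36) = 16*(36 + Y) = 576 + 16*Y)
u = -1473/2 (u = 1/(-2) + 32*(-23) = -1/2 - 736 = -1473/2 ≈ -736.50)
S(-25)*u = (576 + 16*(-25))*(-1473/2) = (576 - 400)*(-1473/2) = 176*(-1473/2) = -129624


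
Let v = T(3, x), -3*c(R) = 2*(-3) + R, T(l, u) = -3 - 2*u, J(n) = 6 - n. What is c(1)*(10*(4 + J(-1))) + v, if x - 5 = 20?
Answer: 391/3 ≈ 130.33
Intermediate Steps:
x = 25 (x = 5 + 20 = 25)
c(R) = 2 - R/3 (c(R) = -(2*(-3) + R)/3 = -(-6 + R)/3 = 2 - R/3)
v = -53 (v = -3 - 2*25 = -3 - 50 = -53)
c(1)*(10*(4 + J(-1))) + v = (2 - 1/3*1)*(10*(4 + (6 - 1*(-1)))) - 53 = (2 - 1/3)*(10*(4 + (6 + 1))) - 53 = 5*(10*(4 + 7))/3 - 53 = 5*(10*11)/3 - 53 = (5/3)*110 - 53 = 550/3 - 53 = 391/3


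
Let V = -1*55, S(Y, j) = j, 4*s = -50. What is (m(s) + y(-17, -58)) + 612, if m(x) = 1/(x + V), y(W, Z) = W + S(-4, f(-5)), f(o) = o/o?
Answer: 80458/135 ≈ 595.99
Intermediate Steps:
s = -25/2 (s = (¼)*(-50) = -25/2 ≈ -12.500)
f(o) = 1
V = -55
y(W, Z) = 1 + W (y(W, Z) = W + 1 = 1 + W)
m(x) = 1/(-55 + x) (m(x) = 1/(x - 55) = 1/(-55 + x))
(m(s) + y(-17, -58)) + 612 = (1/(-55 - 25/2) + (1 - 17)) + 612 = (1/(-135/2) - 16) + 612 = (-2/135 - 16) + 612 = -2162/135 + 612 = 80458/135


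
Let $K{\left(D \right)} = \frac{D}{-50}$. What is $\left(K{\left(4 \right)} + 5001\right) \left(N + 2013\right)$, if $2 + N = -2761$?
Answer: $-3750690$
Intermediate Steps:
$N = -2763$ ($N = -2 - 2761 = -2763$)
$K{\left(D \right)} = - \frac{D}{50}$ ($K{\left(D \right)} = D \left(- \frac{1}{50}\right) = - \frac{D}{50}$)
$\left(K{\left(4 \right)} + 5001\right) \left(N + 2013\right) = \left(\left(- \frac{1}{50}\right) 4 + 5001\right) \left(-2763 + 2013\right) = \left(- \frac{2}{25} + 5001\right) \left(-750\right) = \frac{125023}{25} \left(-750\right) = -3750690$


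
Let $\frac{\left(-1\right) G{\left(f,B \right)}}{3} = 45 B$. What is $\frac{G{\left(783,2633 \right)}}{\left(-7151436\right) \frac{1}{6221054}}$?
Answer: $\frac{40950087955}{132434} \approx 3.0921 \cdot 10^{5}$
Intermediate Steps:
$G{\left(f,B \right)} = - 135 B$ ($G{\left(f,B \right)} = - 3 \cdot 45 B = - 135 B$)
$\frac{G{\left(783,2633 \right)}}{\left(-7151436\right) \frac{1}{6221054}} = \frac{\left(-135\right) 2633}{\left(-7151436\right) \frac{1}{6221054}} = - \frac{355455}{\left(-7151436\right) \frac{1}{6221054}} = - \frac{355455}{- \frac{3575718}{3110527}} = \left(-355455\right) \left(- \frac{3110527}{3575718}\right) = \frac{40950087955}{132434}$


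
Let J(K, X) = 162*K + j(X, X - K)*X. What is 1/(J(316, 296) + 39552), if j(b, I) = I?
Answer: 1/84824 ≈ 1.1789e-5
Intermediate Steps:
J(K, X) = 162*K + X*(X - K) (J(K, X) = 162*K + (X - K)*X = 162*K + X*(X - K))
1/(J(316, 296) + 39552) = 1/((162*316 - 1*296*(316 - 1*296)) + 39552) = 1/((51192 - 1*296*(316 - 296)) + 39552) = 1/((51192 - 1*296*20) + 39552) = 1/((51192 - 5920) + 39552) = 1/(45272 + 39552) = 1/84824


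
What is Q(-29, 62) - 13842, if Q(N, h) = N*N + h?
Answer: -12939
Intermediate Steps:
Q(N, h) = h + N² (Q(N, h) = N² + h = h + N²)
Q(-29, 62) - 13842 = (62 + (-29)²) - 13842 = (62 + 841) - 13842 = 903 - 13842 = -12939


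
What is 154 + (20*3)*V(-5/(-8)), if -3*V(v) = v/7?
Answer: 2131/14 ≈ 152.21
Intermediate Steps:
V(v) = -v/21 (V(v) = -v/(3*7) = -v/21)
154 + (20*3)*V(-5/(-8)) = 154 + (20*3)*(-(-5)/(21*(-8))) = 154 + 60*(-(-5)*(-1)/(21*8)) = 154 + 60*(-1/21*5/8) = 154 + 60*(-5/168) = 154 - 25/14 = 2131/14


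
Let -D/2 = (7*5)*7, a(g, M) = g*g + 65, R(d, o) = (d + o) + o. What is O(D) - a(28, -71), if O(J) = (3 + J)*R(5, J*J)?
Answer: -233860684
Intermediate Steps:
R(d, o) = d + 2*o
a(g, M) = 65 + g**2 (a(g, M) = g**2 + 65 = 65 + g**2)
D = -490 (D = -2*7*5*7 = -70*7 = -2*245 = -490)
O(J) = (3 + J)*(5 + 2*J**2) (O(J) = (3 + J)*(5 + 2*(J*J)) = (3 + J)*(5 + 2*J**2))
O(D) - a(28, -71) = (3 - 490)*(5 + 2*(-490)**2) - (65 + 28**2) = -487*(5 + 2*240100) - (65 + 784) = -487*(5 + 480200) - 1*849 = -487*480205 - 849 = -233859835 - 849 = -233860684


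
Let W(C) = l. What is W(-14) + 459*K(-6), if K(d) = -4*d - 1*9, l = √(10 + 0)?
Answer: 6885 + √10 ≈ 6888.2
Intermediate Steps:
l = √10 ≈ 3.1623
W(C) = √10
K(d) = -9 - 4*d (K(d) = -4*d - 9 = -9 - 4*d)
W(-14) + 459*K(-6) = √10 + 459*(-9 - 4*(-6)) = √10 + 459*(-9 + 24) = √10 + 459*15 = √10 + 6885 = 6885 + √10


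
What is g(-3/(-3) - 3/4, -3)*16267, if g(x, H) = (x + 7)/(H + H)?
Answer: -471743/24 ≈ -19656.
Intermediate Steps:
g(x, H) = (7 + x)/(2*H) (g(x, H) = (7 + x)/((2*H)) = (7 + x)*(1/(2*H)) = (7 + x)/(2*H))
g(-3/(-3) - 3/4, -3)*16267 = ((½)*(7 + (-3/(-3) - 3/4))/(-3))*16267 = ((½)*(-⅓)*(7 + (-3*(-⅓) - 3*¼)))*16267 = ((½)*(-⅓)*(7 + (1 - ¾)))*16267 = ((½)*(-⅓)*(7 + ¼))*16267 = ((½)*(-⅓)*(29/4))*16267 = -29/24*16267 = -471743/24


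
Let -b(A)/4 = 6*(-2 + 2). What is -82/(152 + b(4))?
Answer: -41/76 ≈ -0.53947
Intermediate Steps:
b(A) = 0 (b(A) = -24*(-2 + 2) = -24*0 = -4*0 = 0)
-82/(152 + b(4)) = -82/(152 + 0) = -82/152 = -82*1/152 = -41/76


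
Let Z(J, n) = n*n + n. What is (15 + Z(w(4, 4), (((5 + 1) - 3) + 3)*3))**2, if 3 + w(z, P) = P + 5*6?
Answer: 127449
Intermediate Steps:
w(z, P) = 27 + P (w(z, P) = -3 + (P + 5*6) = -3 + (P + 30) = -3 + (30 + P) = 27 + P)
Z(J, n) = n + n**2 (Z(J, n) = n**2 + n = n + n**2)
(15 + Z(w(4, 4), (((5 + 1) - 3) + 3)*3))**2 = (15 + ((((5 + 1) - 3) + 3)*3)*(1 + (((5 + 1) - 3) + 3)*3))**2 = (15 + (((6 - 3) + 3)*3)*(1 + ((6 - 3) + 3)*3))**2 = (15 + ((3 + 3)*3)*(1 + (3 + 3)*3))**2 = (15 + (6*3)*(1 + 6*3))**2 = (15 + 18*(1 + 18))**2 = (15 + 18*19)**2 = (15 + 342)**2 = 357**2 = 127449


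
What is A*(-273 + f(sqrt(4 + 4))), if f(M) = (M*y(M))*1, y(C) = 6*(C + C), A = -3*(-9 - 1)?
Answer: -5310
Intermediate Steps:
A = 30 (A = -3*(-10) = 30)
y(C) = 12*C (y(C) = 6*(2*C) = 12*C)
f(M) = 12*M**2 (f(M) = (M*(12*M))*1 = (12*M**2)*1 = 12*M**2)
A*(-273 + f(sqrt(4 + 4))) = 30*(-273 + 12*(sqrt(4 + 4))**2) = 30*(-273 + 12*(sqrt(8))**2) = 30*(-273 + 12*(2*sqrt(2))**2) = 30*(-273 + 12*8) = 30*(-273 + 96) = 30*(-177) = -5310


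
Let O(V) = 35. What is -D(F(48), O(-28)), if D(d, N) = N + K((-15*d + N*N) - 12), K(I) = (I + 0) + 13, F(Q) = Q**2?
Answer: 33299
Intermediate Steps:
K(I) = 13 + I (K(I) = I + 13 = 13 + I)
D(d, N) = 1 + N + N**2 - 15*d (D(d, N) = N + (13 + ((-15*d + N*N) - 12)) = N + (13 + ((-15*d + N**2) - 12)) = N + (13 + ((N**2 - 15*d) - 12)) = N + (13 + (-12 + N**2 - 15*d)) = N + (1 + N**2 - 15*d) = 1 + N + N**2 - 15*d)
-D(F(48), O(-28)) = -(1 + 35 + 35**2 - 15*48**2) = -(1 + 35 + 1225 - 15*2304) = -(1 + 35 + 1225 - 34560) = -1*(-33299) = 33299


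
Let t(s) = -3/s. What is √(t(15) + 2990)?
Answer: 3*√8305/5 ≈ 54.679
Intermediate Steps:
√(t(15) + 2990) = √(-3/15 + 2990) = √(-3*1/15 + 2990) = √(-⅕ + 2990) = √(14949/5) = 3*√8305/5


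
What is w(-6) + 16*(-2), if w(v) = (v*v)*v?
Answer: -248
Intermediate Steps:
w(v) = v**3 (w(v) = v**2*v = v**3)
w(-6) + 16*(-2) = (-6)**3 + 16*(-2) = -216 - 32 = -248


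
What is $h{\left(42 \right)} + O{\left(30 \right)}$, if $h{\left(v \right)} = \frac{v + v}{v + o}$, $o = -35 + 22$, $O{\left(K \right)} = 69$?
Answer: $\frac{2085}{29} \approx 71.896$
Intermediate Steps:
$o = -13$
$h{\left(v \right)} = \frac{2 v}{-13 + v}$ ($h{\left(v \right)} = \frac{v + v}{v - 13} = \frac{2 v}{-13 + v}$)
$h{\left(42 \right)} + O{\left(30 \right)} = 2 \cdot 42 \frac{1}{-13 + 42} + 69 = 2 \cdot 42 \cdot \frac{1}{29} + 69 = \frac{84}{29} + 69 = \frac{2085}{29}$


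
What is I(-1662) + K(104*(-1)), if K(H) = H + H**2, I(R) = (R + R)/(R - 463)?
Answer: 22766324/2125 ≈ 10714.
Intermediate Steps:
I(R) = 2*R/(-463 + R) (I(R) = (2*R)/(-463 + R) = 2*R/(-463 + R))
I(-1662) + K(104*(-1)) = 2*(-1662)/(-463 - 1662) + (104*(-1))*(1 + 104*(-1)) = 2*(-1662)/(-2125) - 104*(1 - 104) = 2*(-1662)*(-1/2125) - 104*(-103) = 3324/2125 + 10712 = 22766324/2125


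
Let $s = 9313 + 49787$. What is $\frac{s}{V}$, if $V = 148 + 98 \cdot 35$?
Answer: $\frac{29550}{1789} \approx 16.518$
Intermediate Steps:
$V = 3578$ ($V = 148 + 3430 = 3578$)
$s = 59100$
$\frac{s}{V} = \frac{59100}{3578} = 59100 \cdot \frac{1}{3578} = \frac{29550}{1789}$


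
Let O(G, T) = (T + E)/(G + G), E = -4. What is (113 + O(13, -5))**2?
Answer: 8579041/676 ≈ 12691.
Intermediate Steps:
O(G, T) = (-4 + T)/(2*G) (O(G, T) = (T - 4)/(G + G) = (-4 + T)/((2*G)) = (-4 + T)*(1/(2*G)) = (-4 + T)/(2*G))
(113 + O(13, -5))**2 = (113 + (1/2)*(-4 - 5)/13)**2 = (113 + (1/2)*(1/13)*(-9))**2 = (113 - 9/26)**2 = (2929/26)**2 = 8579041/676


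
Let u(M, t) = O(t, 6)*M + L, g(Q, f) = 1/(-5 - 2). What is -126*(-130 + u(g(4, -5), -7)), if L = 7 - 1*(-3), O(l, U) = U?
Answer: 15228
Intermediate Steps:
L = 10 (L = 7 + 3 = 10)
g(Q, f) = -⅐ (g(Q, f) = 1/(-7) = -⅐)
u(M, t) = 10 + 6*M (u(M, t) = 6*M + 10 = 10 + 6*M)
-126*(-130 + u(g(4, -5), -7)) = -126*(-130 + (10 + 6*(-⅐))) = -126*(-130 + (10 - 6/7)) = -126*(-130 + 64/7) = -126*(-846/7) = 15228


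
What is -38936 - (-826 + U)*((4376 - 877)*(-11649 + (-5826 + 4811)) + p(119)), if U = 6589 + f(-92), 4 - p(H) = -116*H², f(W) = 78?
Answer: 249227580760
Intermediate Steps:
p(H) = 4 + 116*H² (p(H) = 4 - (-116)*H² = 4 + 116*H²)
U = 6667 (U = 6589 + 78 = 6667)
-38936 - (-826 + U)*((4376 - 877)*(-11649 + (-5826 + 4811)) + p(119)) = -38936 - (-826 + 6667)*((4376 - 877)*(-11649 + (-5826 + 4811)) + (4 + 116*119²)) = -38936 - 5841*(3499*(-11649 - 1015) + (4 + 116*14161)) = -38936 - 5841*(3499*(-12664) + (4 + 1642676)) = -38936 - 5841*(-44311336 + 1642680) = -38936 - 5841*(-42668656) = -38936 - 1*(-249227619696) = -38936 + 249227619696 = 249227580760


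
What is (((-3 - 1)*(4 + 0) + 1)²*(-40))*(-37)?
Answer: 333000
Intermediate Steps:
(((-3 - 1)*(4 + 0) + 1)²*(-40))*(-37) = ((-4*4 + 1)²*(-40))*(-37) = ((-16 + 1)²*(-40))*(-37) = ((-15)²*(-40))*(-37) = (225*(-40))*(-37) = -9000*(-37) = 333000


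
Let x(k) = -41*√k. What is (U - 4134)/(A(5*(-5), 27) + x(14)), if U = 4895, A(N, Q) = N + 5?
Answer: 7610/11567 - 31201*√14/23134 ≈ -4.3885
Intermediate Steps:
A(N, Q) = 5 + N
(U - 4134)/(A(5*(-5), 27) + x(14)) = (4895 - 4134)/((5 + 5*(-5)) - 41*√14) = 761/((5 - 25) - 41*√14) = 761/(-20 - 41*√14)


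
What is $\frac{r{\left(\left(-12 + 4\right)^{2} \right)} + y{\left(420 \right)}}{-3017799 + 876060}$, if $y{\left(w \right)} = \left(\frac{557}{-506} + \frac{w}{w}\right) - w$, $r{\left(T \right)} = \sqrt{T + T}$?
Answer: $\frac{23619}{120413326} - \frac{8 \sqrt{2}}{2141739} \approx 0.00019087$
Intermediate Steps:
$r{\left(T \right)} = \sqrt{2} \sqrt{T}$ ($r{\left(T \right)} = \sqrt{2 T} = \sqrt{2} \sqrt{T}$)
$y{\left(w \right)} = - \frac{51}{506} - w$ ($y{\left(w \right)} = \left(557 \left(- \frac{1}{506}\right) + 1\right) - w = \left(- \frac{557}{506} + 1\right) - w = - \frac{51}{506} - w$)
$\frac{r{\left(\left(-12 + 4\right)^{2} \right)} + y{\left(420 \right)}}{-3017799 + 876060} = \frac{\sqrt{2} \sqrt{\left(-12 + 4\right)^{2}} - \frac{212571}{506}}{-3017799 + 876060} = \frac{\sqrt{2} \sqrt{\left(-8\right)^{2}} - \frac{212571}{506}}{-2141739} = \left(\sqrt{2} \sqrt{64} - \frac{212571}{506}\right) \left(- \frac{1}{2141739}\right) = \left(\sqrt{2} \cdot 8 - \frac{212571}{506}\right) \left(- \frac{1}{2141739}\right) = \left(8 \sqrt{2} - \frac{212571}{506}\right) \left(- \frac{1}{2141739}\right) = \left(- \frac{212571}{506} + 8 \sqrt{2}\right) \left(- \frac{1}{2141739}\right) = \frac{23619}{120413326} - \frac{8 \sqrt{2}}{2141739}$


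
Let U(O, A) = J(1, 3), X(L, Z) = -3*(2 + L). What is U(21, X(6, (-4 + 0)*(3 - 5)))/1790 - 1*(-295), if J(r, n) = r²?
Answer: 528051/1790 ≈ 295.00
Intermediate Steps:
X(L, Z) = -6 - 3*L
U(O, A) = 1 (U(O, A) = 1² = 1)
U(21, X(6, (-4 + 0)*(3 - 5)))/1790 - 1*(-295) = 1/1790 - 1*(-295) = 1*(1/1790) + 295 = 1/1790 + 295 = 528051/1790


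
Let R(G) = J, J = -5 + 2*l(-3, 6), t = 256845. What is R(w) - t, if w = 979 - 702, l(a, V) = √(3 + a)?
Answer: -256850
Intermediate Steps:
w = 277
J = -5 (J = -5 + 2*√(3 - 3) = -5 + 2*√0 = -5 + 2*0 = -5 + 0 = -5)
R(G) = -5
R(w) - t = -5 - 1*256845 = -5 - 256845 = -256850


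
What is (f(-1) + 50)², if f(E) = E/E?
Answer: 2601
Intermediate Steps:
f(E) = 1
(f(-1) + 50)² = (1 + 50)² = 51² = 2601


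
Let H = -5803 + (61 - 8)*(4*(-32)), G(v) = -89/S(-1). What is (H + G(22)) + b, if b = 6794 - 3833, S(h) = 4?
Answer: -38593/4 ≈ -9648.3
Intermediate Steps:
G(v) = -89/4
b = 2961
H = -12587 (H = -5803 + 53*(-128) = -5803 - 6784 = -12587)
(H + G(22)) + b = (-12587 - 89/4) + 2961 = -50437/4 + 2961 = -38593/4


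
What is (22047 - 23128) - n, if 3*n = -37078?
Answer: 33835/3 ≈ 11278.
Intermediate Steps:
n = -37078/3 (n = (⅓)*(-37078) = -37078/3 ≈ -12359.)
(22047 - 23128) - n = (22047 - 23128) - 1*(-37078/3) = -1081 + 37078/3 = 33835/3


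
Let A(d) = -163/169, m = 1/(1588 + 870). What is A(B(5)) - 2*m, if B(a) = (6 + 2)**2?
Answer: -200496/207701 ≈ -0.96531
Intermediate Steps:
B(a) = 64 (B(a) = 8**2 = 64)
m = 1/2458 ≈ 0.00040683
A(d) = -163/169 (A(d) = -163*1/169 = -163/169)
A(B(5)) - 2*m = -163/169 - 2*1/2458 = -163/169 - 1/1229 = -200496/207701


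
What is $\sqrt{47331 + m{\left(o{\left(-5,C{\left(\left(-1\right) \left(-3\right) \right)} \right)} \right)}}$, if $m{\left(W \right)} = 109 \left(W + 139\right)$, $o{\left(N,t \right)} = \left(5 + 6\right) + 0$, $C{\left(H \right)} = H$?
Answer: $\sqrt{63681} \approx 252.35$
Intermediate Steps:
$o{\left(N,t \right)} = 11$ ($o{\left(N,t \right)} = 11 + 0 = 11$)
$m{\left(W \right)} = 15151 + 109 W$ ($m{\left(W \right)} = 109 \left(139 + W\right) = 15151 + 109 W$)
$\sqrt{47331 + m{\left(o{\left(-5,C{\left(\left(-1\right) \left(-3\right) \right)} \right)} \right)}} = \sqrt{47331 + \left(15151 + 109 \cdot 11\right)} = \sqrt{47331 + \left(15151 + 1199\right)} = \sqrt{47331 + 16350} = \sqrt{63681}$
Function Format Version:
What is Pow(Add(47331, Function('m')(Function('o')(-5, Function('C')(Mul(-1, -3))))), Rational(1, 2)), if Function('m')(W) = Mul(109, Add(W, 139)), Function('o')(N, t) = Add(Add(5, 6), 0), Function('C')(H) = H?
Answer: Pow(63681, Rational(1, 2)) ≈ 252.35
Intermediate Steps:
Function('o')(N, t) = 11 (Function('o')(N, t) = Add(11, 0) = 11)
Function('m')(W) = Add(15151, Mul(109, W)) (Function('m')(W) = Mul(109, Add(139, W)) = Add(15151, Mul(109, W)))
Pow(Add(47331, Function('m')(Function('o')(-5, Function('C')(Mul(-1, -3))))), Rational(1, 2)) = Pow(Add(47331, Add(15151, Mul(109, 11))), Rational(1, 2)) = Pow(Add(47331, Add(15151, 1199)), Rational(1, 2)) = Pow(Add(47331, 16350), Rational(1, 2)) = Pow(63681, Rational(1, 2))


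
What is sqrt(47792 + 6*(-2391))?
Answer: sqrt(33446) ≈ 182.88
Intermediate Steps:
sqrt(47792 + 6*(-2391)) = sqrt(47792 - 14346) = sqrt(33446)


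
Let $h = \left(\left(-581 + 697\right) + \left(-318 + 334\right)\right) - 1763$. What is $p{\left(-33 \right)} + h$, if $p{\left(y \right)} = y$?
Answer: $-1664$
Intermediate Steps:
$h = -1631$ ($h = \left(116 + 16\right) - 1763 = 132 - 1763 = -1631$)
$p{\left(-33 \right)} + h = -33 - 1631 = -1664$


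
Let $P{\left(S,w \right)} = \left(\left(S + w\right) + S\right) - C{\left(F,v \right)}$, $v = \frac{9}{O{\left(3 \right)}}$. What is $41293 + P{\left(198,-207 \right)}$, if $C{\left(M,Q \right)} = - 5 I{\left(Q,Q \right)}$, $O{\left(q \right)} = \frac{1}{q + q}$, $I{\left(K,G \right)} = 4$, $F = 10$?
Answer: $41502$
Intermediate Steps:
$O{\left(q \right)} = \frac{1}{2 q}$
$v = 54$ ($v = \frac{9}{\frac{1}{2} \cdot \frac{1}{3}} = 9 \frac{1}{\frac{1}{6}} = 9 \cdot 6 = 54$)
$C{\left(M,Q \right)} = -20$ ($C{\left(M,Q \right)} = \left(-5\right) 4 = -20$)
$P{\left(S,w \right)} = 20 + w + 2 S$ ($P{\left(S,w \right)} = \left(\left(S + w\right) + S\right) - -20 = \left(w + 2 S\right) + 20 = 20 + w + 2 S$)
$41293 + P{\left(198,-207 \right)} = 41293 + \left(20 - 207 + 2 \cdot 198\right) = 41293 + \left(20 - 207 + 396\right) = 41293 + 209 = 41502$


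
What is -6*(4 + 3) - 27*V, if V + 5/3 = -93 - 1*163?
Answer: 6915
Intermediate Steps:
V = -773/3 (V = -5/3 + (-93 - 1*163) = -5/3 + (-93 - 163) = -5/3 - 256 = -773/3 ≈ -257.67)
-6*(4 + 3) - 27*V = -6*(4 + 3) - 27*(-773/3) = -6*7 + 6957 = -42 + 6957 = 6915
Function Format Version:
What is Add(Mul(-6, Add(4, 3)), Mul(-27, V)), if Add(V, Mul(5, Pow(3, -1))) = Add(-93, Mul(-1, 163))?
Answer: 6915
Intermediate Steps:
V = Rational(-773, 3) (V = Add(Rational(-5, 3), Add(-93, Mul(-1, 163))) = Add(Rational(-5, 3), Add(-93, -163)) = Add(Rational(-5, 3), -256) = Rational(-773, 3) ≈ -257.67)
Add(Mul(-6, Add(4, 3)), Mul(-27, V)) = Add(Mul(-6, Add(4, 3)), Mul(-27, Rational(-773, 3))) = Add(Mul(-6, 7), 6957) = Add(-42, 6957) = 6915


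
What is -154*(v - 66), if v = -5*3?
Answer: 12474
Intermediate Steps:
v = -15
-154*(v - 66) = -154*(-15 - 66) = -154*(-81) = 12474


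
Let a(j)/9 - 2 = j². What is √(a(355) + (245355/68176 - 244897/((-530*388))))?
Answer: √217713925839671226790745/438116020 ≈ 1065.0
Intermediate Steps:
a(j) = 18 + 9*j²
√(a(355) + (245355/68176 - 244897/((-530*388)))) = √((18 + 9*355²) + (245355/68176 - 244897/((-530*388)))) = √((18 + 9*126025) + (245355*(1/68176) - 244897/(-205640))) = √((18 + 1134225) + (245355/68176 - 244897*(-1/205640))) = √(1134243 + (245355/68176 + 244897/205640)) = √(1134243 + 8393862509/1752464080) = √(1987728509353949/1752464080) = √217713925839671226790745/438116020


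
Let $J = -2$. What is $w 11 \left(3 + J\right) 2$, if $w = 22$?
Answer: $484$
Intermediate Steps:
$w 11 \left(3 + J\right) 2 = 22 \cdot 11 \left(3 - 2\right) 2 = 242 \cdot 1 \cdot 2 = 242 \cdot 2 = 484$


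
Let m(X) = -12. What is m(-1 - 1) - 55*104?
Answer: -5732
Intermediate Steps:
m(-1 - 1) - 55*104 = -12 - 55*104 = -12 - 5720 = -5732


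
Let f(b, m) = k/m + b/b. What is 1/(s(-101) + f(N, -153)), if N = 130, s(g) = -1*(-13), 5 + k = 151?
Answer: 153/1996 ≈ 0.076653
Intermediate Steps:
k = 146 (k = -5 + 151 = 146)
s(g) = 13
f(b, m) = 1 + 146/m (f(b, m) = 146/m + b/b = 146/m + 1 = 1 + 146/m)
1/(s(-101) + f(N, -153)) = 1/(13 + (146 - 153)/(-153)) = 1/(13 - 1/153*(-7)) = 1/(13 + 7/153) = 1/(1996/153) = 153/1996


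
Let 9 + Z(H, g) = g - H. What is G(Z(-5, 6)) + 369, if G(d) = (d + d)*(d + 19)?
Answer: 453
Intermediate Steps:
Z(H, g) = -9 + g - H (Z(H, g) = -9 + (g - H) = -9 + g - H)
G(d) = 2*d*(19 + d) (G(d) = (2*d)*(19 + d) = 2*d*(19 + d))
G(Z(-5, 6)) + 369 = 2*(-9 + 6 - 1*(-5))*(19 + (-9 + 6 - 1*(-5))) + 369 = 2*(-9 + 6 + 5)*(19 + (-9 + 6 + 5)) + 369 = 2*2*(19 + 2) + 369 = 2*2*21 + 369 = 84 + 369 = 453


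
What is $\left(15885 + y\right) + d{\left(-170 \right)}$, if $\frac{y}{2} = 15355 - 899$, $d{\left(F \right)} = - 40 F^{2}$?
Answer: $-1111203$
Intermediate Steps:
$y = 28912$ ($y = 2 \left(15355 - 899\right) = 2 \cdot 14456 = 28912$)
$\left(15885 + y\right) + d{\left(-170 \right)} = \left(15885 + 28912\right) - 40 \left(-170\right)^{2} = 44797 - 1156000 = -1111203$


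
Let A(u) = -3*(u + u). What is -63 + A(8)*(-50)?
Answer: 2337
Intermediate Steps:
A(u) = -6*u
-63 + A(8)*(-50) = -63 - 6*8*(-50) = -63 - 48*(-50) = -63 + 2400 = 2337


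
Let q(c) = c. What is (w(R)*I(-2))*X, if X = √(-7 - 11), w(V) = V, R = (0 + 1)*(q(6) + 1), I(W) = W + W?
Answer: -84*I*√2 ≈ -118.79*I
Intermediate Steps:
I(W) = 2*W
R = 7 (R = (0 + 1)*(6 + 1) = 1*7 = 7)
X = 3*I*√2 (X = √(-18) = 3*I*√2 ≈ 4.2426*I)
(w(R)*I(-2))*X = (7*(2*(-2)))*(3*I*√2) = (7*(-4))*(3*I*√2) = -84*I*√2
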